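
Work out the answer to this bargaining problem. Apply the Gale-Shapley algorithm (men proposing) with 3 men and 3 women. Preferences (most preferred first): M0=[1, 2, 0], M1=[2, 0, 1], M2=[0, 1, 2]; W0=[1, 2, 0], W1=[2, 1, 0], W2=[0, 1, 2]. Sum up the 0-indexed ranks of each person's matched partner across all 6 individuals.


Step 1: Run Gale-Shapley (men propose, women hold best offer):
  M0 proposes to W1; she accepts
  M1 proposes to W2; she accepts
  M2 proposes to W0; she accepts
Step 2: Final matching: W0-M2, W1-M0, W2-M1
Step 3: 0-indexed ranks (man's rank of his match, then woman's): 0 + 1 + 0 + 2 + 0 + 1
Step 4: Total rank sum = 4

4


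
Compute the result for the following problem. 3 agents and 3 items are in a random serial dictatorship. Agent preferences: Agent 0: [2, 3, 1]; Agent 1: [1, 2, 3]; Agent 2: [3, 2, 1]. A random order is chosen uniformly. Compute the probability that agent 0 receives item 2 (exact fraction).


Step 1: Agent 0 wants item 2
Step 2: There are 6 possible orderings of agents
Step 3: In 6 orderings, agent 0 gets item 2
Step 4: Probability = 6/6 = 1

1


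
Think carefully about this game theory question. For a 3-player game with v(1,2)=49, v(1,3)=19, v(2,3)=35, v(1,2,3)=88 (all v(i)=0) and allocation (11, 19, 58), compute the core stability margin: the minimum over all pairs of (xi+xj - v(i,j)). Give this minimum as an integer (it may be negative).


Step 1: Slack for coalition (1,2): x1+x2 - v12 = 30 - 49 = -19
Step 2: Slack for coalition (1,3): x1+x3 - v13 = 69 - 19 = 50
Step 3: Slack for coalition (2,3): x2+x3 - v23 = 77 - 35 = 42
Step 4: Minimum slack = min(-19, 50, 42) = -19, attained by (1,2); coalition (1,2) can block (slack < 0), so the allocation is not in the core

-19


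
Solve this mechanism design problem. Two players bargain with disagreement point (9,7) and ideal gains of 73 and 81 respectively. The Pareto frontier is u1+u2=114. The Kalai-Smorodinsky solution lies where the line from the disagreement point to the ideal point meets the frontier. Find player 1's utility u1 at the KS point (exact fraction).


Step 1: At the KS point, (u1-d1)/r1 = (u2-d2)/r2 = t and u1+u2 = 114
Step 2: u1 = d1 + r1*t and u2 = d2 + r2*t, so (d1 + r1*t) + (d2 + r2*t) = 114
Step 3: t = (114 - 9 - 7)/(73 + 81) = 98/154 = 7/11
Step 4: u1 = d1 + r1*t = 9 + 73 * 7/11 = 610/11
Step 5: (Check: u2 = d2 + r2*t = 644/11; u1+u2 = 610/11 + 644/11 = 114, on the frontier.)

610/11


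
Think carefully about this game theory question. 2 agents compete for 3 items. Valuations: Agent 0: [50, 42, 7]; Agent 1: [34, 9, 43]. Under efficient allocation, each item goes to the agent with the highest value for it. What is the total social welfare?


Step 1: For each item, find the maximum value among all agents.
Step 2: Item 0 -> Agent 0 (value 50)
Step 3: Item 1 -> Agent 0 (value 42)
Step 4: Item 2 -> Agent 1 (value 43)
Step 5: Total welfare = 50 + 42 + 43 = 135

135


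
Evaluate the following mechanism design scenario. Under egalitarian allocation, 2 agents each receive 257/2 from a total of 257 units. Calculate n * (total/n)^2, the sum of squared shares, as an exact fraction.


Step 1: Each agent's share = 257/2
Step 2: Square of each share = (257/2)^2 = 66049/4
Step 3: Sum of squares = 2 * 66049/4 = 66049/2

66049/2


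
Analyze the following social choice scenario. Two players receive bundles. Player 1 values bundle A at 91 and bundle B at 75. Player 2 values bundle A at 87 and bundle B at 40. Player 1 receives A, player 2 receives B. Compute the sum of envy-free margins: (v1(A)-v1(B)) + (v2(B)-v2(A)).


Step 1: Player 1's margin = v1(A) - v1(B) = 91 - 75 = 16
Step 2: Player 2's margin = v2(B) - v2(A) = 40 - 87 = -47
Step 3: Total margin = 16 + -47 = -31

-31


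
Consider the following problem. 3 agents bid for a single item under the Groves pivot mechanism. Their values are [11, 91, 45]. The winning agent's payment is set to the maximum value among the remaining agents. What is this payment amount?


Step 1: The efficient winner is agent 1 with value 91
Step 2: Other agents' values: [11, 45]
Step 3: Pivot payment = max(others) = 45
Step 4: The winner pays 45

45


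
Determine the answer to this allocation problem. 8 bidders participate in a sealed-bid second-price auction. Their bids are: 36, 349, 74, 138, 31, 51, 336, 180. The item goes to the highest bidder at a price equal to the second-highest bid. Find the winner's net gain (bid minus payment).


Step 1: Sort bids in descending order: 349, 336, 180, 138, 74, 51, 36, 31
Step 2: The winning bid is the highest: 349
Step 3: The payment equals the second-highest bid: 336
Step 4: Surplus = winner's bid - payment = 349 - 336 = 13

13


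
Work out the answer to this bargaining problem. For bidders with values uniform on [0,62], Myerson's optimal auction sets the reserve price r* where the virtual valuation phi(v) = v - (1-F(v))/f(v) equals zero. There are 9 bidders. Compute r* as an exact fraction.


Step 1: For U[0,62], F(v) = v/62 and f(v) = 1/62
Step 2: phi(v) = v - (1 - v/62)/(1/62) = v - (62 - v) = 2v - 62
Step 3: Set phi(r*) = 0: 2r* - 62 = 0
Step 4: r* = 62/2 = 31 (the number of bidders n = 9 does not enter)

31


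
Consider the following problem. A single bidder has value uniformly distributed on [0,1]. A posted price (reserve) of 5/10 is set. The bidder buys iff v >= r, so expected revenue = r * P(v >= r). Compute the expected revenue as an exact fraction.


Step 1: Posted price r = 1/2, value support [0,1]
Step 2: P(v >= r) = (1 - 1/2)/1 = 1/2
Step 3: Expected revenue = r * P(v >= r) = 1/2 * 1/2
Step 4: Revenue = 1/4

1/4


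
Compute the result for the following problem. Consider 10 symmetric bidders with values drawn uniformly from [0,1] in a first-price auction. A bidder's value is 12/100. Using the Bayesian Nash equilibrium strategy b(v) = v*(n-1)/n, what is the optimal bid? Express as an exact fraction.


Step 1: The symmetric BNE bidding function is b(v) = v * (n-1) / n
Step 2: Substitute v = 3/25 and n = 10
Step 3: b = 3/25 * 9/10
Step 4: b = 27/250

27/250


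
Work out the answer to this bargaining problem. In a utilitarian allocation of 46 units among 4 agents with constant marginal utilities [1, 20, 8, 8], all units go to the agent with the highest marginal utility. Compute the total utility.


Step 1: The marginal utilities are [1, 20, 8, 8]
Step 2: The highest marginal utility is 20
Step 3: All 46 units go to that agent
Step 4: Total utility = 20 * 46 = 920

920


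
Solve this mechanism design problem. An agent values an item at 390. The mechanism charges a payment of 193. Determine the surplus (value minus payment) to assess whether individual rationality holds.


Step 1: Surplus = value - payment = 390 - 193 = 197
Step 2: IR is satisfied (surplus >= 0)

197


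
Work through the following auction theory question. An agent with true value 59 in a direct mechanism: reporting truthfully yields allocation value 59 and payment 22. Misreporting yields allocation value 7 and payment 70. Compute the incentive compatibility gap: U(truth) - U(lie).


Step 1: U(truth) = value - payment = 59 - 22 = 37
Step 2: U(lie) = allocation - payment = 7 - 70 = -63
Step 3: IC gap = 37 - (-63) = 100

100


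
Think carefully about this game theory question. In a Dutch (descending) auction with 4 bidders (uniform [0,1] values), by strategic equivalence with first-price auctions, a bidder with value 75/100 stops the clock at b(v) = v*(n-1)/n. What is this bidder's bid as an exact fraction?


Step 1: Dutch auctions are strategically equivalent to first-price auctions
Step 2: The equilibrium bid is b(v) = v*(n-1)/n
Step 3: b = 3/4 * 3/4
Step 4: b = 9/16

9/16


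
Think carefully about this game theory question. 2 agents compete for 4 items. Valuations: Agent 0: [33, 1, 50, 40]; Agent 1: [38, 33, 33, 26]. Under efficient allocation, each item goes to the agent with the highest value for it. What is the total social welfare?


Step 1: For each item, find the maximum value among all agents.
Step 2: Item 0 -> Agent 1 (value 38)
Step 3: Item 1 -> Agent 1 (value 33)
Step 4: Item 2 -> Agent 0 (value 50)
Step 5: Item 3 -> Agent 0 (value 40)
Step 6: Total welfare = 38 + 33 + 50 + 40 = 161

161


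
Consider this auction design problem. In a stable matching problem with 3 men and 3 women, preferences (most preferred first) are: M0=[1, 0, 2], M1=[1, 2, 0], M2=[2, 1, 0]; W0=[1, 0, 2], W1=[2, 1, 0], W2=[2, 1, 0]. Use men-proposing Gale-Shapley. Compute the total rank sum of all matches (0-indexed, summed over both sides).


Step 1: Run Gale-Shapley (men propose, women hold best offer):
  M0 proposes to W1; she accepts
  M1 proposes to W1; she switches from M0
  M2 proposes to W2; she accepts
  M0 proposes to W0; she accepts
Step 2: Final matching: W0-M0, W1-M1, W2-M2
Step 3: 0-indexed ranks (man's rank of his match, then woman's): 1 + 1 + 0 + 1 + 0 + 0
Step 4: Total rank sum = 3

3


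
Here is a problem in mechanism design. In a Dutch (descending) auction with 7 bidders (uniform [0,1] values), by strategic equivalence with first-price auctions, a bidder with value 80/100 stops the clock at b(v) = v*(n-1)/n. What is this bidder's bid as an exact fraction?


Step 1: Dutch auctions are strategically equivalent to first-price auctions
Step 2: The equilibrium bid is b(v) = v*(n-1)/n
Step 3: b = 4/5 * 6/7
Step 4: b = 24/35

24/35


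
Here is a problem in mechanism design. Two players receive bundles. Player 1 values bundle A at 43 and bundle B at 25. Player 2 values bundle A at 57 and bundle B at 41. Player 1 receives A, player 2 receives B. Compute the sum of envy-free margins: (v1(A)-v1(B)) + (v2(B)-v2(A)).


Step 1: Player 1's margin = v1(A) - v1(B) = 43 - 25 = 18
Step 2: Player 2's margin = v2(B) - v2(A) = 41 - 57 = -16
Step 3: Total margin = 18 + -16 = 2

2


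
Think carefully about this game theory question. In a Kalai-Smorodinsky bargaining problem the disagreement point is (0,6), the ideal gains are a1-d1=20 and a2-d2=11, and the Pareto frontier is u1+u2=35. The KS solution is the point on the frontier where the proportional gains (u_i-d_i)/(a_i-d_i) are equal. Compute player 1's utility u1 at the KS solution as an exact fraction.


Step 1: At the KS point, (u1-d1)/r1 = (u2-d2)/r2 = t and u1+u2 = 35
Step 2: u1 = d1 + r1*t and u2 = d2 + r2*t, so (d1 + r1*t) + (d2 + r2*t) = 35
Step 3: t = (35 - 0 - 6)/(20 + 11) = 29/31
Step 4: u1 = d1 + r1*t = 0 + 20 * 29/31 = 580/31
Step 5: (Check: u2 = d2 + r2*t = 505/31; u1+u2 = 580/31 + 505/31 = 35, on the frontier.)

580/31


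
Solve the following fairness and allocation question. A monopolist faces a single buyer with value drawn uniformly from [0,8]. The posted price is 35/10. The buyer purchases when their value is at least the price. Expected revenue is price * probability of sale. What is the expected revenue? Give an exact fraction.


Step 1: Posted price r = 7/2, value support [0,8]
Step 2: P(v >= r) = (8 - 7/2)/8 = 9/16
Step 3: Expected revenue = r * P(v >= r) = 7/2 * 9/16
Step 4: Revenue = 63/32

63/32


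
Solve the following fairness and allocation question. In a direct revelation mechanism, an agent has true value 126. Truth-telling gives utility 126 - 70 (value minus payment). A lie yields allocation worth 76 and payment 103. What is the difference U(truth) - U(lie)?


Step 1: U(truth) = value - payment = 126 - 70 = 56
Step 2: U(lie) = allocation - payment = 76 - 103 = -27
Step 3: IC gap = 56 - (-27) = 83

83


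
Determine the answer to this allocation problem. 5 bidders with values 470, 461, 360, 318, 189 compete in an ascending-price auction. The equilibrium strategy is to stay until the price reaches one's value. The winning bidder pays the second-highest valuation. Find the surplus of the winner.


Step 1: Identify the highest value: 470
Step 2: Identify the second-highest value: 461
Step 3: The final price = second-highest value = 461
Step 4: Surplus = 470 - 461 = 9

9


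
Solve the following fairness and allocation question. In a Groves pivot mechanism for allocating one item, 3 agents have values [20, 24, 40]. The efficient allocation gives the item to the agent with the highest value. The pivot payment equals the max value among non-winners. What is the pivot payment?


Step 1: The efficient winner is agent 2 with value 40
Step 2: Other agents' values: [20, 24]
Step 3: Pivot payment = max(others) = 24
Step 4: The winner pays 24

24


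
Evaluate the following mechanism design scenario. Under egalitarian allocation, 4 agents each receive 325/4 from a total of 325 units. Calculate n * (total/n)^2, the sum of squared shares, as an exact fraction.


Step 1: Each agent's share = 325/4
Step 2: Square of each share = (325/4)^2 = 105625/16
Step 3: Sum of squares = 4 * 105625/16 = 105625/4

105625/4


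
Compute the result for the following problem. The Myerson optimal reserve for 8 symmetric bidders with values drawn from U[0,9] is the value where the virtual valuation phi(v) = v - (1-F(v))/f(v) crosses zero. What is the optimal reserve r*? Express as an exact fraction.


Step 1: For U[0,9], F(v) = v/9 and f(v) = 1/9
Step 2: phi(v) = v - (1 - v/9)/(1/9) = v - (9 - v) = 2v - 9
Step 3: Set phi(r*) = 0: 2r* - 9 = 0
Step 4: r* = 9/2 (the number of bidders n = 8 does not enter)

9/2


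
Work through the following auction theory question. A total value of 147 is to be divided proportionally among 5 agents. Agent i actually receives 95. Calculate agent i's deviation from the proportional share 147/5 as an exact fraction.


Step 1: Proportional share = 147/5
Step 2: Agent's actual allocation = 95
Step 3: Excess = 95 - 147/5 = 328/5

328/5


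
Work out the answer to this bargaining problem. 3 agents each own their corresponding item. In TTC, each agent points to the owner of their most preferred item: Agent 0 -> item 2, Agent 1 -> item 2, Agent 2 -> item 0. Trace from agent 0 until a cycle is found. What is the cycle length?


Step 1: Trace the pointer graph from agent 0: 0 -> 2 -> 0
Step 2: A cycle is detected when we revisit agent 0
Step 3: The cycle is: 0 -> 2 -> 0
Step 4: Cycle length = 2

2


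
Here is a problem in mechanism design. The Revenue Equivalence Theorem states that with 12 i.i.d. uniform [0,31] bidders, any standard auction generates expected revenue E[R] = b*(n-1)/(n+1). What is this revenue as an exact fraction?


Step 1: By Revenue Equivalence, expected revenue = b*(n-1)/(n+1)
Step 2: Substituting n = 12, b = 31
Step 3: Revenue = 31*(12-1)/(12+1) = 31*11/13
Step 4: Revenue = 341/13

341/13


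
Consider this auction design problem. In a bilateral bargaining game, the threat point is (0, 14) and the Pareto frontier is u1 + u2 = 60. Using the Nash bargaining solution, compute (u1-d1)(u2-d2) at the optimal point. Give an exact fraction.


Step 1: The Nash solution splits surplus symmetrically above the disagreement point
Step 2: u1 = (total + d1 - d2)/2 = (60 + 0 - 14)/2 = 23
Step 3: u2 = (total - d1 + d2)/2 = (60 - 0 + 14)/2 = 37
Step 4: Nash product = (23 - 0) * (37 - 14)
Step 5: = 23 * 23 = 529

529


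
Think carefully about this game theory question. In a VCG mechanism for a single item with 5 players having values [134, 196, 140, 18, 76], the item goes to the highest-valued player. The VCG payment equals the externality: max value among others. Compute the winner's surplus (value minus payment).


Step 1: The winner is the agent with the highest value: agent 1 with value 196
Step 2: Values of other agents: [134, 140, 18, 76]
Step 3: VCG payment = max of others' values = 140
Step 4: Surplus = 196 - 140 = 56

56


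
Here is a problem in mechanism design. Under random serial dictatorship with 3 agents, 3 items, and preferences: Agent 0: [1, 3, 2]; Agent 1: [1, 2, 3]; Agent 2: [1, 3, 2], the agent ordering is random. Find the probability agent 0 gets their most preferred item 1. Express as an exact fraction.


Step 1: Agent 0 wants item 1
Step 2: There are 6 possible orderings of agents
Step 3: In 2 orderings, agent 0 gets item 1
Step 4: Probability = 2/6 = 1/3

1/3


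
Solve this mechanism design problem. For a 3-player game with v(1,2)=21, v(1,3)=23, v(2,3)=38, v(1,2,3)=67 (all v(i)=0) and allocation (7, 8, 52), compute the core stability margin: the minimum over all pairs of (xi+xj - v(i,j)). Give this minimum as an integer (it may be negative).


Step 1: Slack for coalition (1,2): x1+x2 - v12 = 15 - 21 = -6
Step 2: Slack for coalition (1,3): x1+x3 - v13 = 59 - 23 = 36
Step 3: Slack for coalition (2,3): x2+x3 - v23 = 60 - 38 = 22
Step 4: Minimum slack = min(-6, 36, 22) = -6, attained by (1,2); coalition (1,2) can block (slack < 0), so the allocation is not in the core

-6


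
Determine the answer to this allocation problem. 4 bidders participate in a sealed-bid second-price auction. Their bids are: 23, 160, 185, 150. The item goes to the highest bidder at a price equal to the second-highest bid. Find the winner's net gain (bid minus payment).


Step 1: Sort bids in descending order: 185, 160, 150, 23
Step 2: The winning bid is the highest: 185
Step 3: The payment equals the second-highest bid: 160
Step 4: Surplus = winner's bid - payment = 185 - 160 = 25

25


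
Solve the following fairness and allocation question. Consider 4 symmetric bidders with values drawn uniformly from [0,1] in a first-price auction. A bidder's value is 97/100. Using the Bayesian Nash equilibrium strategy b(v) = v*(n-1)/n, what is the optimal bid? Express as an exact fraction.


Step 1: The symmetric BNE bidding function is b(v) = v * (n-1) / n
Step 2: Substitute v = 97/100 and n = 4
Step 3: b = 97/100 * 3/4
Step 4: b = 291/400

291/400


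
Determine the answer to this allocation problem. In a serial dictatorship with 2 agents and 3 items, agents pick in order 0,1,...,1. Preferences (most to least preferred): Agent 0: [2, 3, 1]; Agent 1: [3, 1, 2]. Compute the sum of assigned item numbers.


Step 1: Agent 0 picks item 2
Step 2: Agent 1 picks item 3
Step 3: Sum = 2 + 3 = 5

5


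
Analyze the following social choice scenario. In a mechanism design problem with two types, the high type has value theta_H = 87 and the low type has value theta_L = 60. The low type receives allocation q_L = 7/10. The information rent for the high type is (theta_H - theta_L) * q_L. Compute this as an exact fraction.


Step 1: theta_H - theta_L = 87 - 60 = 27
Step 2: Information rent = (theta_H - theta_L) * q_L
Step 3: = 27 * 7/10
Step 4: = 189/10

189/10


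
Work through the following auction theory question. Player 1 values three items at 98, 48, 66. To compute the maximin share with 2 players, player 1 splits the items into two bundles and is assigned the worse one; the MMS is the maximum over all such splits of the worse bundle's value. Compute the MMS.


Step 1: Item values = 98, 48, 66
Step 2: Enumerate all 2-bundle partitions and take the smaller bundle:
  Partition 1: {98} vs {48,66} -> bundles 98, 114; min = 98
  Partition 2: {48} vs {98,66} -> bundles 48, 164; min = 48
  Partition 3: {66} vs {98,48} -> bundles 66, 146; min = 66
Step 3: MMS = max(98, 48, 66) = 98

98


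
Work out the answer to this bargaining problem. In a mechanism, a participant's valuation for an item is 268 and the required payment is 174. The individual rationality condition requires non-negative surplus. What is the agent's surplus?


Step 1: Surplus = value - payment = 268 - 174 = 94
Step 2: IR is satisfied (surplus >= 0)

94


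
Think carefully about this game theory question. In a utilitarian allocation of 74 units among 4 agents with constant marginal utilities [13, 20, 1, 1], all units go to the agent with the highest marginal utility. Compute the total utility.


Step 1: The marginal utilities are [13, 20, 1, 1]
Step 2: The highest marginal utility is 20
Step 3: All 74 units go to that agent
Step 4: Total utility = 20 * 74 = 1480

1480


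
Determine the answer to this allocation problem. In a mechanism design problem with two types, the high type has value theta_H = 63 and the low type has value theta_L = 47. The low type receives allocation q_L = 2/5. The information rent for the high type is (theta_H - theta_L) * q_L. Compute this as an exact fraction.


Step 1: theta_H - theta_L = 63 - 47 = 16
Step 2: Information rent = (theta_H - theta_L) * q_L
Step 3: = 16 * 2/5
Step 4: = 32/5

32/5


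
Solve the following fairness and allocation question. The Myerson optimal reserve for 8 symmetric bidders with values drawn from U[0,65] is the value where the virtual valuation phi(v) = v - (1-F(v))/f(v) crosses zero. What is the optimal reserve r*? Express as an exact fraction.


Step 1: For U[0,65], F(v) = v/65 and f(v) = 1/65
Step 2: phi(v) = v - (1 - v/65)/(1/65) = v - (65 - v) = 2v - 65
Step 3: Set phi(r*) = 0: 2r* - 65 = 0
Step 4: r* = 65/2 (the number of bidders n = 8 does not enter)

65/2


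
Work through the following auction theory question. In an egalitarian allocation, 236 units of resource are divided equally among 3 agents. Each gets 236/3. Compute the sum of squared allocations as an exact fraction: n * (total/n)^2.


Step 1: Each agent's share = 236/3
Step 2: Square of each share = (236/3)^2 = 55696/9
Step 3: Sum of squares = 3 * 55696/9 = 55696/3

55696/3


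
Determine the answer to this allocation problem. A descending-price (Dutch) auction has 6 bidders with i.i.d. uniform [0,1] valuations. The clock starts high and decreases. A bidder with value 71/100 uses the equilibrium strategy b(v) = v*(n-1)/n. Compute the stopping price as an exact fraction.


Step 1: Dutch auctions are strategically equivalent to first-price auctions
Step 2: The equilibrium bid is b(v) = v*(n-1)/n
Step 3: b = 71/100 * 5/6
Step 4: b = 71/120

71/120


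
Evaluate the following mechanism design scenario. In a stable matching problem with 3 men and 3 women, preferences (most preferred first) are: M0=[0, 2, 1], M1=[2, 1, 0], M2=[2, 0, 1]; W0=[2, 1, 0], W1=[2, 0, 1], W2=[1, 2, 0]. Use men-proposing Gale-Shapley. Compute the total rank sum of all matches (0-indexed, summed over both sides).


Step 1: Run Gale-Shapley (men propose, women hold best offer):
  M0 proposes to W0; she accepts
  M1 proposes to W2; she accepts
  M2 proposes to W2; rejected
  M2 proposes to W0; she switches from M0
  M0 proposes to W2; rejected
  M0 proposes to W1; she accepts
Step 2: Final matching: W0-M2, W1-M0, W2-M1
Step 3: 0-indexed ranks (man's rank of his match, then woman's): 1 + 0 + 2 + 1 + 0 + 0
Step 4: Total rank sum = 4

4


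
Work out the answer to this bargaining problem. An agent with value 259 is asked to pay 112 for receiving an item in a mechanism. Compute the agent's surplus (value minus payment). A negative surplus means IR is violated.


Step 1: Surplus = value - payment = 259 - 112 = 147
Step 2: IR is satisfied (surplus >= 0)

147


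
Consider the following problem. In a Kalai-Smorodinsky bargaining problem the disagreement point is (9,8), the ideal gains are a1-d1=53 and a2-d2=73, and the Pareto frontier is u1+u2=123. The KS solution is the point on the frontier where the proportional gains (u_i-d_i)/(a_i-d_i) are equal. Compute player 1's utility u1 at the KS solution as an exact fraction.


Step 1: At the KS point, (u1-d1)/r1 = (u2-d2)/r2 = t and u1+u2 = 123
Step 2: u1 = d1 + r1*t and u2 = d2 + r2*t, so (d1 + r1*t) + (d2 + r2*t) = 123
Step 3: t = (123 - 9 - 8)/(53 + 73) = 106/126 = 53/63
Step 4: u1 = d1 + r1*t = 9 + 53 * 53/63 = 3376/63
Step 5: (Check: u2 = d2 + r2*t = 4373/63; u1+u2 = 3376/63 + 4373/63 = 123, on the frontier.)

3376/63


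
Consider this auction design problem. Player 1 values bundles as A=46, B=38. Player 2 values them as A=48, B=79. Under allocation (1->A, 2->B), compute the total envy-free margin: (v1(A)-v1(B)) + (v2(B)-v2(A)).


Step 1: Player 1's margin = v1(A) - v1(B) = 46 - 38 = 8
Step 2: Player 2's margin = v2(B) - v2(A) = 79 - 48 = 31
Step 3: Total margin = 8 + 31 = 39

39


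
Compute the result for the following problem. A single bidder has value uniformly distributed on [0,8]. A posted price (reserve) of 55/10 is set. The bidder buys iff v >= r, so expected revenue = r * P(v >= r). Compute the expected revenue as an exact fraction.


Step 1: Posted price r = 11/2, value support [0,8]
Step 2: P(v >= r) = (8 - 11/2)/8 = 5/16
Step 3: Expected revenue = r * P(v >= r) = 11/2 * 5/16
Step 4: Revenue = 55/32

55/32


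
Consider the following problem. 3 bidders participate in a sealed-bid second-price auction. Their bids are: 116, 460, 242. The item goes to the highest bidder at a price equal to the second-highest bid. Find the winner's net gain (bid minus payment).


Step 1: Sort bids in descending order: 460, 242, 116
Step 2: The winning bid is the highest: 460
Step 3: The payment equals the second-highest bid: 242
Step 4: Surplus = winner's bid - payment = 460 - 242 = 218

218


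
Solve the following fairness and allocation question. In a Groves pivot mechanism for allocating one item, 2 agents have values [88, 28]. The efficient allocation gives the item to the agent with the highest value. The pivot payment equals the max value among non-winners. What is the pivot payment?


Step 1: The efficient winner is agent 0 with value 88
Step 2: Other agents' values: [28]
Step 3: Pivot payment = max(others) = 28
Step 4: The winner pays 28

28


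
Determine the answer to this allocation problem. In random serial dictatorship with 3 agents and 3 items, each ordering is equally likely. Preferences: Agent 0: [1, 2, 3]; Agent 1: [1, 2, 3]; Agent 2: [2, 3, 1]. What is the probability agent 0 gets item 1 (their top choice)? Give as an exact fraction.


Step 1: Agent 0 wants item 1
Step 2: There are 6 possible orderings of agents
Step 3: In 3 orderings, agent 0 gets item 1
Step 4: Probability = 3/6 = 1/2

1/2


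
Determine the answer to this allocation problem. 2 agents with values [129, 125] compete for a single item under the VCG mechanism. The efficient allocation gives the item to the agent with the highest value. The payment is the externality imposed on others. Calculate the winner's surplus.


Step 1: The winner is the agent with the highest value: agent 0 with value 129
Step 2: Values of other agents: [125]
Step 3: VCG payment = max of others' values = 125
Step 4: Surplus = 129 - 125 = 4

4


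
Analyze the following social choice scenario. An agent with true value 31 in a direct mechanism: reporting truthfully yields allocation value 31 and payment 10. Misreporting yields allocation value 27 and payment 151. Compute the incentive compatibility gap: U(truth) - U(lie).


Step 1: U(truth) = value - payment = 31 - 10 = 21
Step 2: U(lie) = allocation - payment = 27 - 151 = -124
Step 3: IC gap = 21 - (-124) = 145

145


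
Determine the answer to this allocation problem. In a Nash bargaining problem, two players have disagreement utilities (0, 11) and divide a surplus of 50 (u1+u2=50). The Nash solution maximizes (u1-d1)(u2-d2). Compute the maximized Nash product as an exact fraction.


Step 1: The Nash solution splits surplus symmetrically above the disagreement point
Step 2: u1 = (total + d1 - d2)/2 = (50 + 0 - 11)/2 = 39/2
Step 3: u2 = (total - d1 + d2)/2 = (50 - 0 + 11)/2 = 61/2
Step 4: Nash product = (39/2 - 0) * (61/2 - 11)
Step 5: = 39/2 * 39/2 = 1521/4

1521/4


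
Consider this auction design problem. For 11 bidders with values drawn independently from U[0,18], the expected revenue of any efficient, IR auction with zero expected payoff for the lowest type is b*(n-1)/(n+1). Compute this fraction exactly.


Step 1: By Revenue Equivalence, expected revenue = b*(n-1)/(n+1)
Step 2: Substituting n = 11, b = 18
Step 3: Revenue = 18*(11-1)/(11+1) = 18*10/12
Step 4: Revenue = 180/12 = 15

15


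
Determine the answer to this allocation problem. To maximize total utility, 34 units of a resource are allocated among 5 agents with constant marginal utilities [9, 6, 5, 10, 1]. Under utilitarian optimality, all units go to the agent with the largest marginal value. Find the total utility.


Step 1: The marginal utilities are [9, 6, 5, 10, 1]
Step 2: The highest marginal utility is 10
Step 3: All 34 units go to that agent
Step 4: Total utility = 10 * 34 = 340

340


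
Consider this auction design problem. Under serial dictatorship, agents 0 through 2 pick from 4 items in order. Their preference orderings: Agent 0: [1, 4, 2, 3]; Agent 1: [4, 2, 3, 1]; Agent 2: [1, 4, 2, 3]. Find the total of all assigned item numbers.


Step 1: Agent 0 picks item 1
Step 2: Agent 1 picks item 4
Step 3: Agent 2 picks item 2
Step 4: Sum = 1 + 4 + 2 = 7

7


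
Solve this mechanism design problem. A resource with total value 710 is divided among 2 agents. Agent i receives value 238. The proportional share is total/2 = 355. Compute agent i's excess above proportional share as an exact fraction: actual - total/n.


Step 1: Proportional share = 710/2 = 355
Step 2: Agent's actual allocation = 238
Step 3: Excess = 238 - 355 = -117

-117


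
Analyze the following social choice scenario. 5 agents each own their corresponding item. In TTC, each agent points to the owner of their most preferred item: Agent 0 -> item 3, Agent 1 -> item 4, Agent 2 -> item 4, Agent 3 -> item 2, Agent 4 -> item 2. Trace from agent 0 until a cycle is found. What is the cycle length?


Step 1: Trace the pointer graph from agent 0: 0 -> 3 -> 2 -> 4 -> 2
Step 2: A cycle is detected when we revisit agent 2
Step 3: The cycle is: 2 -> 4 -> 2
Step 4: Cycle length = 2

2


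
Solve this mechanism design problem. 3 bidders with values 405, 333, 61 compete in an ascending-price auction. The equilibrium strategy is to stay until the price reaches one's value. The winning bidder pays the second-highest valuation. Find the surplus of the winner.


Step 1: Identify the highest value: 405
Step 2: Identify the second-highest value: 333
Step 3: The final price = second-highest value = 333
Step 4: Surplus = 405 - 333 = 72

72


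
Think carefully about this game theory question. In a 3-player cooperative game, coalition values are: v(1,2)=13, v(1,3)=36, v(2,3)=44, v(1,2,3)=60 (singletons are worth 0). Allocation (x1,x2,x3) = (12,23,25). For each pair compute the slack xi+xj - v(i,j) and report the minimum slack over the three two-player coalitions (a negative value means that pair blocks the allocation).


Step 1: Slack for coalition (1,2): x1+x2 - v12 = 35 - 13 = 22
Step 2: Slack for coalition (1,3): x1+x3 - v13 = 37 - 36 = 1
Step 3: Slack for coalition (2,3): x2+x3 - v23 = 48 - 44 = 4
Step 4: Minimum slack = min(22, 1, 4) = 1, attained by (1,3); no pair can gain by deviating, so the allocation is in the core

1


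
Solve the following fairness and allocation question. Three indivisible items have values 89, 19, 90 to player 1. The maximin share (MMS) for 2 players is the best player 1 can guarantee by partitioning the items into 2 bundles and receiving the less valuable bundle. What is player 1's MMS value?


Step 1: Item values = 89, 19, 90
Step 2: Enumerate all 2-bundle partitions and take the smaller bundle:
  Partition 1: {89} vs {19,90} -> bundles 89, 109; min = 89
  Partition 2: {19} vs {89,90} -> bundles 19, 179; min = 19
  Partition 3: {90} vs {89,19} -> bundles 90, 108; min = 90
Step 3: MMS = max(89, 19, 90) = 90

90


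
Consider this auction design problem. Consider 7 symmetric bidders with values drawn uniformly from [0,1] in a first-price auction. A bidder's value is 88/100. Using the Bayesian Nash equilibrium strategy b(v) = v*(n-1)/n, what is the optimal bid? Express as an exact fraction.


Step 1: The symmetric BNE bidding function is b(v) = v * (n-1) / n
Step 2: Substitute v = 22/25 and n = 7
Step 3: b = 22/25 * 6/7
Step 4: b = 132/175

132/175


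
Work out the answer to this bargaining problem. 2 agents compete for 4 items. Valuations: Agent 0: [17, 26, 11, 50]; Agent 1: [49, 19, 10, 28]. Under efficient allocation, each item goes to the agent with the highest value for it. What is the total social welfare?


Step 1: For each item, find the maximum value among all agents.
Step 2: Item 0 -> Agent 1 (value 49)
Step 3: Item 1 -> Agent 0 (value 26)
Step 4: Item 2 -> Agent 0 (value 11)
Step 5: Item 3 -> Agent 0 (value 50)
Step 6: Total welfare = 49 + 26 + 11 + 50 = 136

136


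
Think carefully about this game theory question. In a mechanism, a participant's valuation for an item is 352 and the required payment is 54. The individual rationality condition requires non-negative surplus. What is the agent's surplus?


Step 1: Surplus = value - payment = 352 - 54 = 298
Step 2: IR is satisfied (surplus >= 0)

298


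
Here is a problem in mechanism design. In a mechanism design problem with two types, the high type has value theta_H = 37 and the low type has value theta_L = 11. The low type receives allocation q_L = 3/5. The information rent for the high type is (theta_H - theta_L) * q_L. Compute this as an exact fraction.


Step 1: theta_H - theta_L = 37 - 11 = 26
Step 2: Information rent = (theta_H - theta_L) * q_L
Step 3: = 26 * 3/5
Step 4: = 78/5

78/5


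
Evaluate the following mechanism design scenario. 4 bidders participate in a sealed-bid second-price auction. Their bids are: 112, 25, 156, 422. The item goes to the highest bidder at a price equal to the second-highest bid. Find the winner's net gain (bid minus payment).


Step 1: Sort bids in descending order: 422, 156, 112, 25
Step 2: The winning bid is the highest: 422
Step 3: The payment equals the second-highest bid: 156
Step 4: Surplus = winner's bid - payment = 422 - 156 = 266

266


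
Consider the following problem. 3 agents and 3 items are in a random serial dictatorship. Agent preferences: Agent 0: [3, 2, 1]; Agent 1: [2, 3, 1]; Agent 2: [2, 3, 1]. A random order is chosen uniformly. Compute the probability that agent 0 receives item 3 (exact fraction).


Step 1: Agent 0 wants item 3
Step 2: There are 6 possible orderings of agents
Step 3: In 4 orderings, agent 0 gets item 3
Step 4: Probability = 4/6 = 2/3

2/3


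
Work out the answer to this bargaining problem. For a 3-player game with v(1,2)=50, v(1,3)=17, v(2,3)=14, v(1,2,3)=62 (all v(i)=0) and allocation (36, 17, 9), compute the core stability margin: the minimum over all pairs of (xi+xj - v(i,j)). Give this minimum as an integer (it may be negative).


Step 1: Slack for coalition (1,2): x1+x2 - v12 = 53 - 50 = 3
Step 2: Slack for coalition (1,3): x1+x3 - v13 = 45 - 17 = 28
Step 3: Slack for coalition (2,3): x2+x3 - v23 = 26 - 14 = 12
Step 4: Minimum slack = min(3, 28, 12) = 3, attained by (1,2); no pair can gain by deviating, so the allocation is in the core

3


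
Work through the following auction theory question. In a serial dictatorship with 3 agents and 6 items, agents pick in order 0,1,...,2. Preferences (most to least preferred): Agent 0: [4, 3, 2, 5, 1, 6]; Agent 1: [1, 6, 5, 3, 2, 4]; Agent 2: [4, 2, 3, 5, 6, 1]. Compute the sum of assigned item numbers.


Step 1: Agent 0 picks item 4
Step 2: Agent 1 picks item 1
Step 3: Agent 2 picks item 2
Step 4: Sum = 4 + 1 + 2 = 7

7


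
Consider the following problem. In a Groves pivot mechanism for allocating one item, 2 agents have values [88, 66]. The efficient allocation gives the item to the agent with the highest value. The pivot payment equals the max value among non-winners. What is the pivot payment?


Step 1: The efficient winner is agent 0 with value 88
Step 2: Other agents' values: [66]
Step 3: Pivot payment = max(others) = 66
Step 4: The winner pays 66

66


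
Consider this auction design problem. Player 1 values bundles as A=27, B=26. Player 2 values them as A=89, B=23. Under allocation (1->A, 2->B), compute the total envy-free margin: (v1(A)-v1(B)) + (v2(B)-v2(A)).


Step 1: Player 1's margin = v1(A) - v1(B) = 27 - 26 = 1
Step 2: Player 2's margin = v2(B) - v2(A) = 23 - 89 = -66
Step 3: Total margin = 1 + -66 = -65

-65


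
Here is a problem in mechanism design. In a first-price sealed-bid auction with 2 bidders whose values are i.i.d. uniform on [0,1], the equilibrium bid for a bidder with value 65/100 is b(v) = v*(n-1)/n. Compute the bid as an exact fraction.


Step 1: The symmetric BNE bidding function is b(v) = v * (n-1) / n
Step 2: Substitute v = 13/20 and n = 2
Step 3: b = 13/20 * 1/2
Step 4: b = 13/40

13/40


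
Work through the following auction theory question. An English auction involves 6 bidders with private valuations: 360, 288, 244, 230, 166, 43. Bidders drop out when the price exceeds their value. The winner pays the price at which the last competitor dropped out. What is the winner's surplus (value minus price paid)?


Step 1: Identify the highest value: 360
Step 2: Identify the second-highest value: 288
Step 3: The final price = second-highest value = 288
Step 4: Surplus = 360 - 288 = 72

72


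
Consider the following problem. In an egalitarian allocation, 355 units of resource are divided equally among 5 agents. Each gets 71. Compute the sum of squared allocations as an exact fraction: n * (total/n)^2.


Step 1: Each agent's share = 355/5 = 71
Step 2: Square of each share = (71)^2 = 5041
Step 3: Sum of squares = 5 * 5041 = 25205

25205


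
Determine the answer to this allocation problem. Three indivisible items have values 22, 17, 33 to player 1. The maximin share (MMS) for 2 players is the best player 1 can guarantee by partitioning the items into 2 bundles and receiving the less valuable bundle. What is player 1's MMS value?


Step 1: Item values = 22, 17, 33
Step 2: Enumerate all 2-bundle partitions and take the smaller bundle:
  Partition 1: {22} vs {17,33} -> bundles 22, 50; min = 22
  Partition 2: {17} vs {22,33} -> bundles 17, 55; min = 17
  Partition 3: {33} vs {22,17} -> bundles 33, 39; min = 33
Step 3: MMS = max(22, 17, 33) = 33

33


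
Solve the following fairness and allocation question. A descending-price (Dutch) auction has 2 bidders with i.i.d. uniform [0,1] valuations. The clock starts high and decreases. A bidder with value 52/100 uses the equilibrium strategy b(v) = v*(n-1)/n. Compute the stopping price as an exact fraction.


Step 1: Dutch auctions are strategically equivalent to first-price auctions
Step 2: The equilibrium bid is b(v) = v*(n-1)/n
Step 3: b = 13/25 * 1/2
Step 4: b = 13/50

13/50


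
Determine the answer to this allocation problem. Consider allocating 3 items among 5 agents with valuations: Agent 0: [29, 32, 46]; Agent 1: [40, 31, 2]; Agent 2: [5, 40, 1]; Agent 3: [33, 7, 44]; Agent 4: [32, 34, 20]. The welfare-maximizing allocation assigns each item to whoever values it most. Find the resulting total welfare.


Step 1: For each item, find the maximum value among all agents.
Step 2: Item 0 -> Agent 1 (value 40)
Step 3: Item 1 -> Agent 2 (value 40)
Step 4: Item 2 -> Agent 0 (value 46)
Step 5: Total welfare = 40 + 40 + 46 = 126

126


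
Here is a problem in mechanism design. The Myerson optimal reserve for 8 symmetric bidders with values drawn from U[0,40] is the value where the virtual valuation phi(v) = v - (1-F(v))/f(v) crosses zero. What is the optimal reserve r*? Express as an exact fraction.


Step 1: For U[0,40], F(v) = v/40 and f(v) = 1/40
Step 2: phi(v) = v - (1 - v/40)/(1/40) = v - (40 - v) = 2v - 40
Step 3: Set phi(r*) = 0: 2r* - 40 = 0
Step 4: r* = 40/2 = 20 (the number of bidders n = 8 does not enter)

20


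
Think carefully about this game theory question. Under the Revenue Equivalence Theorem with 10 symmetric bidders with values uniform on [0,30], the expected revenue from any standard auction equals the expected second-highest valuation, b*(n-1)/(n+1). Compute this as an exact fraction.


Step 1: By Revenue Equivalence, expected revenue = b*(n-1)/(n+1)
Step 2: Substituting n = 10, b = 30
Step 3: Revenue = 30*(10-1)/(10+1) = 30*9/11
Step 4: Revenue = 270/11

270/11


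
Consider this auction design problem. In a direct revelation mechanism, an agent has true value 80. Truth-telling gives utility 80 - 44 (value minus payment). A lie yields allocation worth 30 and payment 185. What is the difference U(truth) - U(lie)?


Step 1: U(truth) = value - payment = 80 - 44 = 36
Step 2: U(lie) = allocation - payment = 30 - 185 = -155
Step 3: IC gap = 36 - (-155) = 191

191
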